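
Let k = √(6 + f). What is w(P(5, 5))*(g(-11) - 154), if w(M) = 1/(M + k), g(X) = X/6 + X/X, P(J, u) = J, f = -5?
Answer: -929/36 ≈ -25.806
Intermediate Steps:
k = 1 (k = √(6 - 5) = √1 = 1)
g(X) = 1 + X/6 (g(X) = X*(⅙) + 1 = X/6 + 1 = 1 + X/6)
w(M) = 1/(1 + M) (w(M) = 1/(M + 1) = 1/(1 + M))
w(P(5, 5))*(g(-11) - 154) = ((1 + (⅙)*(-11)) - 154)/(1 + 5) = ((1 - 11/6) - 154)/6 = (-⅚ - 154)/6 = (⅙)*(-929/6) = -929/36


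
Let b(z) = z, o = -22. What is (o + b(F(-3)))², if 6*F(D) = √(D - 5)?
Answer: (66 - I*√2)²/9 ≈ 483.78 - 20.742*I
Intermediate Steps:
F(D) = √(-5 + D)/6 (F(D) = √(D - 5)/6 = √(-5 + D)/6)
(o + b(F(-3)))² = (-22 + √(-5 - 3)/6)² = (-22 + √(-8)/6)² = (-22 + (2*I*√2)/6)² = (-22 + I*√2/3)²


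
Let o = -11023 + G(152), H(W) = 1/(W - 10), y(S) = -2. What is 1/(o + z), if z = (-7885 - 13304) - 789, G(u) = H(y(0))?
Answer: -12/396013 ≈ -3.0302e-5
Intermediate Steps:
H(W) = 1/(-10 + W)
G(u) = -1/12 (G(u) = 1/(-10 - 2) = 1/(-12) = -1/12)
z = -21978 (z = -21189 - 789 = -21978)
o = -132277/12 (o = -11023 - 1/12 = -132277/12 ≈ -11023.)
1/(o + z) = 1/(-132277/12 - 21978) = 1/(-396013/12) = -12/396013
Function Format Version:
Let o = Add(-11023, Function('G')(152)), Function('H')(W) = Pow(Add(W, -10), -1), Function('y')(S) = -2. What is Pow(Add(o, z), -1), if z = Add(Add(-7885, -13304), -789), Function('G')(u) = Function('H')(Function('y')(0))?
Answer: Rational(-12, 396013) ≈ -3.0302e-5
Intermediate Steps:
Function('H')(W) = Pow(Add(-10, W), -1)
Function('G')(u) = Rational(-1, 12) (Function('G')(u) = Pow(Add(-10, -2), -1) = Pow(-12, -1) = Rational(-1, 12))
z = -21978 (z = Add(-21189, -789) = -21978)
o = Rational(-132277, 12) (o = Add(-11023, Rational(-1, 12)) = Rational(-132277, 12) ≈ -11023.)
Pow(Add(o, z), -1) = Pow(Add(Rational(-132277, 12), -21978), -1) = Pow(Rational(-396013, 12), -1) = Rational(-12, 396013)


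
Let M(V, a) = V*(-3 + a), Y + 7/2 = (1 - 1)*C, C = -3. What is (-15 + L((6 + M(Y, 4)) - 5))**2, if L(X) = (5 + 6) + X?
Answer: 169/4 ≈ 42.250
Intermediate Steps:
Y = -7/2 (Y = -7/2 + (1 - 1)*(-3) = -7/2 + 0*(-3) = -7/2 + 0 = -7/2 ≈ -3.5000)
L(X) = 11 + X
(-15 + L((6 + M(Y, 4)) - 5))**2 = (-15 + (11 + ((6 - 7*(-3 + 4)/2) - 5)))**2 = (-15 + (11 + ((6 - 7/2*1) - 5)))**2 = (-15 + (11 + ((6 - 7/2) - 5)))**2 = (-15 + (11 + (5/2 - 5)))**2 = (-15 + (11 - 5/2))**2 = (-15 + 17/2)**2 = (-13/2)**2 = 169/4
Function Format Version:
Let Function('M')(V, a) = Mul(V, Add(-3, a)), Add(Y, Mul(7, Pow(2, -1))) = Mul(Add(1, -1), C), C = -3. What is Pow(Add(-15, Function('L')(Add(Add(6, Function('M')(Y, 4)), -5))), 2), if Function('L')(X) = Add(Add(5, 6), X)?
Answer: Rational(169, 4) ≈ 42.250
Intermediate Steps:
Y = Rational(-7, 2) (Y = Add(Rational(-7, 2), Mul(Add(1, -1), -3)) = Add(Rational(-7, 2), Mul(0, -3)) = Add(Rational(-7, 2), 0) = Rational(-7, 2) ≈ -3.5000)
Function('L')(X) = Add(11, X)
Pow(Add(-15, Function('L')(Add(Add(6, Function('M')(Y, 4)), -5))), 2) = Pow(Add(-15, Add(11, Add(Add(6, Mul(Rational(-7, 2), Add(-3, 4))), -5))), 2) = Pow(Add(-15, Add(11, Add(Add(6, Mul(Rational(-7, 2), 1)), -5))), 2) = Pow(Add(-15, Add(11, Add(Add(6, Rational(-7, 2)), -5))), 2) = Pow(Add(-15, Add(11, Add(Rational(5, 2), -5))), 2) = Pow(Add(-15, Add(11, Rational(-5, 2))), 2) = Pow(Add(-15, Rational(17, 2)), 2) = Pow(Rational(-13, 2), 2) = Rational(169, 4)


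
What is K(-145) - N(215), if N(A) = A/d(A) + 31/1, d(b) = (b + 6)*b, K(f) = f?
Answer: -38897/221 ≈ -176.00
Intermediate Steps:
d(b) = b*(6 + b) (d(b) = (6 + b)*b = b*(6 + b))
N(A) = 31 + 1/(6 + A) (N(A) = A/((A*(6 + A))) + 31/1 = A*(1/(A*(6 + A))) + 31*1 = 1/(6 + A) + 31 = 31 + 1/(6 + A))
K(-145) - N(215) = -145 - (187 + 31*215)/(6 + 215) = -145 - (187 + 6665)/221 = -145 - 6852/221 = -38897/221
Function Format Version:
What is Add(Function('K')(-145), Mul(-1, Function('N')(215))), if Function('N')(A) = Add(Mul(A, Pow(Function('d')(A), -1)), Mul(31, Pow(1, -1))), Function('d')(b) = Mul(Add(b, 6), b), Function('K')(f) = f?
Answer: Rational(-38897, 221) ≈ -176.00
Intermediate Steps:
Function('d')(b) = Mul(b, Add(6, b)) (Function('d')(b) = Mul(Add(6, b), b) = Mul(b, Add(6, b)))
Function('N')(A) = Add(31, Pow(Add(6, A), -1)) (Function('N')(A) = Add(Mul(A, Pow(Mul(A, Add(6, A)), -1)), Mul(31, Pow(1, -1))) = Add(Mul(A, Mul(Pow(A, -1), Pow(Add(6, A), -1))), Mul(31, 1)) = Add(Pow(Add(6, A), -1), 31) = Add(31, Pow(Add(6, A), -1)))
Add(Function('K')(-145), Mul(-1, Function('N')(215))) = Add(-145, Mul(-1, Mul(Pow(Add(6, 215), -1), Add(187, Mul(31, 215))))) = Add(-145, Mul(-1, Mul(Pow(221, -1), Add(187, 6665)))) = Add(-145, Mul(-1, Mul(Rational(1, 221), 6852))) = Add(-145, Mul(-1, Rational(6852, 221))) = Add(-145, Rational(-6852, 221)) = Rational(-38897, 221)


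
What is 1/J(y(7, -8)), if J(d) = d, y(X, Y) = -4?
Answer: -¼ ≈ -0.25000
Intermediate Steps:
1/J(y(7, -8)) = 1/(-4) = -¼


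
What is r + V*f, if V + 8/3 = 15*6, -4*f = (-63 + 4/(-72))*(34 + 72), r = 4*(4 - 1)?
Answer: 7880953/54 ≈ 1.4594e+5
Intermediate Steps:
r = 12 (r = 4*3 = 12)
f = 60155/36 (f = -(-63 + 4/(-72))*(34 + 72)/4 = -(-63 + 4*(-1/72))*106/4 = -(-63 - 1/18)*106/4 = -(-1135)*106/72 = -¼*(-60155/9) = 60155/36 ≈ 1671.0)
V = 262/3 (V = -8/3 + 15*6 = -8/3 + 90 = 262/3 ≈ 87.333)
r + V*f = 12 + (262/3)*(60155/36) = 12 + 7880305/54 = 7880953/54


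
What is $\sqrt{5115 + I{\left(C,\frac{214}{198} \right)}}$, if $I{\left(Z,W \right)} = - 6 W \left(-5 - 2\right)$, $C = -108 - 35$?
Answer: $\frac{\sqrt{5619669}}{33} \approx 71.836$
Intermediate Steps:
$C = -143$ ($C = -108 - 35 = -143$)
$I{\left(Z,W \right)} = 42 W$ ($I{\left(Z,W \right)} = - 6 W \left(-5 - 2\right) = - 6 W \left(-7\right) = 42 W$)
$\sqrt{5115 + I{\left(C,\frac{214}{198} \right)}} = \sqrt{5115 + 42 \cdot \frac{214}{198}} = \sqrt{5115 + 42 \cdot 214 \cdot \frac{1}{198}} = \sqrt{5115 + 42 \cdot \frac{107}{99}} = \sqrt{5115 + \frac{1498}{33}} = \sqrt{\frac{170293}{33}} = \frac{\sqrt{5619669}}{33}$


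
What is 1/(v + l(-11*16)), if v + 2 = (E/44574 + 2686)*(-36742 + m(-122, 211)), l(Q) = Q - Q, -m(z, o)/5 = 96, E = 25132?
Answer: -22287/2228683970030 ≈ -1.0000e-8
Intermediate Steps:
m(z, o) = -480 (m(z, o) = -5*96 = -480)
l(Q) = 0
v = -2228683970030/22287 (v = -2 + (25132/44574 + 2686)*(-36742 - 480) = -2 + (25132*(1/44574) + 2686)*(-37222) = -2 + (12566/22287 + 2686)*(-37222) = -2 + (59875448/22287)*(-37222) = -2 - 2228683925456/22287 = -2228683970030/22287 ≈ -9.9999e+7)
1/(v + l(-11*16)) = 1/(-2228683970030/22287 + 0) = 1/(-2228683970030/22287) = -22287/2228683970030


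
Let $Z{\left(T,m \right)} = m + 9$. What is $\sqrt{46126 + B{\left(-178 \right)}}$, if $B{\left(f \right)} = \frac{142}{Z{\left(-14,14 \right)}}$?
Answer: $\frac{4 \sqrt{1525245}}{23} \approx 214.78$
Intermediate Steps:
$Z{\left(T,m \right)} = 9 + m$
$B{\left(f \right)} = \frac{142}{23}$ ($B{\left(f \right)} = \frac{142}{9 + 14} = \frac{142}{23}$)
$\sqrt{46126 + B{\left(-178 \right)}} = \sqrt{46126 + \frac{142}{23}} = \sqrt{\frac{1061040}{23}} = \frac{4 \sqrt{1525245}}{23}$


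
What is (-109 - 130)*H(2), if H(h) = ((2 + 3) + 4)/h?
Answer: -2151/2 ≈ -1075.5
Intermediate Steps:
H(h) = 9/h (H(h) = (5 + 4)/h = 9/h)
(-109 - 130)*H(2) = (-109 - 130)*(9/2) = -2151/2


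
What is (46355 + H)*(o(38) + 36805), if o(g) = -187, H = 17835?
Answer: 2350509420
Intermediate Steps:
(46355 + H)*(o(38) + 36805) = (46355 + 17835)*(-187 + 36805) = 64190*36618 = 2350509420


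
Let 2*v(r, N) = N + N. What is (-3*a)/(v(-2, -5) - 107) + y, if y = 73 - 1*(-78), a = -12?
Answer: 4219/28 ≈ 150.68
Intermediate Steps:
v(r, N) = N (v(r, N) = (N + N)/2 = (2*N)/2 = N)
y = 151 (y = 73 + 78 = 151)
(-3*a)/(v(-2, -5) - 107) + y = (-3*(-12))/(-5 - 107) + 151 = 36/(-112) + 151 = 36*(-1/112) + 151 = -9/28 + 151 = 4219/28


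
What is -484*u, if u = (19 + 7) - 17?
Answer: -4356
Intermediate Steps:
u = 9 (u = 26 - 17 = 9)
-484*u = -484*9 = -4356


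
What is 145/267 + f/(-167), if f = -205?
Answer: 78950/44589 ≈ 1.7706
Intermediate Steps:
145/267 + f/(-167) = 145/267 - 205/(-167) = 145*(1/267) - 205*(-1/167) = 145/267 + 205/167 = 78950/44589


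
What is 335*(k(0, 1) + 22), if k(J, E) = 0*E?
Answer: 7370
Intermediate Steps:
k(J, E) = 0
335*(k(0, 1) + 22) = 335*(0 + 22) = 335*22 = 7370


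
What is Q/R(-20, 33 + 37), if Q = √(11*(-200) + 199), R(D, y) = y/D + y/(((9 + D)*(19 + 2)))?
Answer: -66*I*√2001/251 ≈ -11.762*I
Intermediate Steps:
R(D, y) = y/D + y/(189 + 21*D) (R(D, y) = y/D + y/(((9 + D)*21)) = y/D + y/(189 + 21*D))
Q = I*√2001 (Q = √(-2200 + 199) = √(-2001) = I*√2001 ≈ 44.733*I)
Q/R(-20, 33 + 37) = (I*√2001)/(((1/21)*(33 + 37)*(189 + 22*(-20))/(-20*(9 - 20)))) = (I*√2001)/(((1/21)*70*(-1/20)*(189 - 440)/(-11))) = (I*√2001)/(((1/21)*70*(-1/20)*(-1/11)*(-251))) = (I*√2001)/(-251/66) = (I*√2001)*(-66/251) = -66*I*√2001/251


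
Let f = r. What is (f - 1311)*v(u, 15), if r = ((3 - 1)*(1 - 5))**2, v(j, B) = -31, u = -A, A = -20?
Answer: 38657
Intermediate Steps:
u = 20 (u = -1*(-20) = 20)
r = 64 (r = (2*(-4))**2 = (-8)**2 = 64)
f = 64
(f - 1311)*v(u, 15) = (64 - 1311)*(-31) = -1247*(-31) = 38657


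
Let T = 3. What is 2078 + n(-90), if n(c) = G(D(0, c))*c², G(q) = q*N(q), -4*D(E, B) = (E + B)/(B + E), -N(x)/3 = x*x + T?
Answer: 330923/16 ≈ 20683.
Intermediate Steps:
N(x) = -9 - 3*x² (N(x) = -3*(x*x + 3) = -3*(x² + 3) = -3*(3 + x²) = -9 - 3*x²)
D(E, B) = -¼ (D(E, B) = -(E + B)/(4*(B + E)) = -(B + E)/(4*(B + E)) = -¼*1 = -¼)
G(q) = q*(-9 - 3*q²)
n(c) = 147*c²/64 (n(c) = (-3*(-¼)*(3 + (-¼)²))*c² = (-3*(-¼)*(3 + 1/16))*c² = (-3*(-¼)*49/16)*c² = 147*c²/64)
2078 + n(-90) = 2078 + (147/64)*(-90)² = 2078 + (147/64)*8100 = 2078 + 297675/16 = 330923/16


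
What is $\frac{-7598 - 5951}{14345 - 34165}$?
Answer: $\frac{13549}{19820} \approx 0.6836$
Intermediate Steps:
$\frac{-7598 - 5951}{14345 - 34165} = - \frac{13549}{-19820} = \left(-13549\right) \left(- \frac{1}{19820}\right) = \frac{13549}{19820}$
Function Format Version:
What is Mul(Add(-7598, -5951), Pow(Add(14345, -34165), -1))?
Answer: Rational(13549, 19820) ≈ 0.68360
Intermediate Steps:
Mul(Add(-7598, -5951), Pow(Add(14345, -34165), -1)) = Mul(-13549, Pow(-19820, -1)) = Mul(-13549, Rational(-1, 19820)) = Rational(13549, 19820)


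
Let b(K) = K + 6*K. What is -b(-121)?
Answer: 847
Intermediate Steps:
b(K) = 7*K
-b(-121) = -7*(-121) = -1*(-847) = 847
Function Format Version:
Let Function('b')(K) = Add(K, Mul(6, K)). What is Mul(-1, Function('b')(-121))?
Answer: 847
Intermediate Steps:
Function('b')(K) = Mul(7, K)
Mul(-1, Function('b')(-121)) = Mul(-1, Mul(7, -121)) = Mul(-1, -847) = 847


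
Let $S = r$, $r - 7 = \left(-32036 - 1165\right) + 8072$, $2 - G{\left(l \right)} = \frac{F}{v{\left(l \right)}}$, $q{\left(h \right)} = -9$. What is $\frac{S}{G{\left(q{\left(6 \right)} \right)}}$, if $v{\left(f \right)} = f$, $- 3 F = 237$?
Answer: $\frac{226098}{61} \approx 3706.5$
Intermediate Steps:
$F = -79$ ($F = \left(- \frac{1}{3}\right) 237 = -79$)
$G{\left(l \right)} = 2 + \frac{79}{l}$ ($G{\left(l \right)} = 2 - - \frac{79}{l} = 2 + \frac{79}{l}$)
$r = -25122$ ($r = 7 + \left(\left(-32036 - 1165\right) + 8072\right) = 7 + \left(-33201 + 8072\right) = 7 - 25129 = -25122$)
$S = -25122$
$\frac{S}{G{\left(q{\left(6 \right)} \right)}} = - \frac{25122}{2 + \frac{79}{-9}} = - \frac{25122}{2 + 79 \left(- \frac{1}{9}\right)} = - \frac{25122}{2 - \frac{79}{9}} = - \frac{25122}{- \frac{61}{9}} = \left(-25122\right) \left(- \frac{9}{61}\right) = \frac{226098}{61}$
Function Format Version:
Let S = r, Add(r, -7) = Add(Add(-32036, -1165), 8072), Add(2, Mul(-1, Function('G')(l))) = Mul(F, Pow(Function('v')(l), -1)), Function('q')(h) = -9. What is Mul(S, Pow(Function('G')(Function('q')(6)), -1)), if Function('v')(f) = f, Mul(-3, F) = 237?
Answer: Rational(226098, 61) ≈ 3706.5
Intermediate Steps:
F = -79 (F = Mul(Rational(-1, 3), 237) = -79)
Function('G')(l) = Add(2, Mul(79, Pow(l, -1))) (Function('G')(l) = Add(2, Mul(-1, Mul(-79, Pow(l, -1)))) = Add(2, Mul(79, Pow(l, -1))))
r = -25122 (r = Add(7, Add(Add(-32036, -1165), 8072)) = Add(7, Add(-33201, 8072)) = Add(7, -25129) = -25122)
S = -25122
Mul(S, Pow(Function('G')(Function('q')(6)), -1)) = Mul(-25122, Pow(Add(2, Mul(79, Pow(-9, -1))), -1)) = Mul(-25122, Pow(Add(2, Mul(79, Rational(-1, 9))), -1)) = Mul(-25122, Pow(Add(2, Rational(-79, 9)), -1)) = Mul(-25122, Pow(Rational(-61, 9), -1)) = Mul(-25122, Rational(-9, 61)) = Rational(226098, 61)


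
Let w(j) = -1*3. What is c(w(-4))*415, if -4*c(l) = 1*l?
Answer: 1245/4 ≈ 311.25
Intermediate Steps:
w(j) = -3
c(l) = -l/4
c(w(-4))*415 = -1/4*(-3)*415 = (3/4)*415 = 1245/4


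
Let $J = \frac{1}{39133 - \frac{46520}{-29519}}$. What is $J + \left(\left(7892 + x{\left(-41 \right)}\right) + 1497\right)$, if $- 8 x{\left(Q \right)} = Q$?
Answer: $\frac{86817763933843}{9241708376} \approx 9394.1$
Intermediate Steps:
$x{\left(Q \right)} = - \frac{Q}{8}$
$J = \frac{29519}{1155213547}$ ($J = \frac{1}{39133 - - \frac{46520}{29519}} = \frac{1}{39133 + \frac{46520}{29519}} = \frac{1}{\frac{1155213547}{29519}} = \frac{29519}{1155213547} \approx 2.5553 \cdot 10^{-5}$)
$J + \left(\left(7892 + x{\left(-41 \right)}\right) + 1497\right) = \frac{29519}{1155213547} + \left(\left(7892 - - \frac{41}{8}\right) + 1497\right) = \frac{29519}{1155213547} + \left(\left(7892 + \frac{41}{8}\right) + 1497\right) = \frac{29519}{1155213547} + \left(\frac{63177}{8} + 1497\right) = \frac{29519}{1155213547} + \frac{75153}{8} = \frac{86817763933843}{9241708376}$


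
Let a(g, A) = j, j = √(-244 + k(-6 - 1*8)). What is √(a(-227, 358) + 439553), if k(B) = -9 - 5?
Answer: √(439553 + I*√258) ≈ 662.99 + 0.01*I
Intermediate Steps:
k(B) = -14
j = I*√258 (j = √(-244 - 14) = √(-258) = I*√258 ≈ 16.062*I)
a(g, A) = I*√258
√(a(-227, 358) + 439553) = √(I*√258 + 439553) = √(439553 + I*√258)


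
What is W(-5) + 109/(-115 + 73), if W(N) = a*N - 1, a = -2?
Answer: 269/42 ≈ 6.4048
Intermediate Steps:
W(N) = -1 - 2*N (W(N) = -2*N - 1 = -1 - 2*N)
W(-5) + 109/(-115 + 73) = (-1 - 2*(-5)) + 109/(-115 + 73) = (-1 + 10) + 109/(-42) = 9 + 109*(-1/42) = 9 - 109/42 = 269/42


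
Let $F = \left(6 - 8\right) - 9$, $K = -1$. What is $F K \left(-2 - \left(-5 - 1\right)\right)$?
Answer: $44$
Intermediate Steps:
$F = -11$ ($F = -2 - 9 = -11$)
$F K \left(-2 - \left(-5 - 1\right)\right) = \left(-11\right) \left(-1\right) \left(-2 - \left(-5 - 1\right)\right) = 11 \left(-2 - -6\right) = 11 \left(-2 + 6\right) = 11 \cdot 4 = 44$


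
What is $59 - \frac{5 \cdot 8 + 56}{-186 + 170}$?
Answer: $65$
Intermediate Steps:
$59 - \frac{5 \cdot 8 + 56}{-186 + 170} = 59 - \frac{40 + 56}{-16} = 59 - 96 \left(- \frac{1}{16}\right) = 59 - -6 = 59 + 6 = 65$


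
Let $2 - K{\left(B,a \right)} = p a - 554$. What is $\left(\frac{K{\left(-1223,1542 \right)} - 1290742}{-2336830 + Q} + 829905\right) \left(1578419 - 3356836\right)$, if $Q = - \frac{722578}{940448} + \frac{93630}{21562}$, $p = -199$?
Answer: $- \frac{5828156975645263842408457703}{3948835461069223} \approx -1.4759 \cdot 10^{12}$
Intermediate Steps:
$K{\left(B,a \right)} = 556 + 199 a$ ($K{\left(B,a \right)} = 2 - \left(- 199 a - 554\right) = 2 - \left(-554 - 199 a\right) = 2 + \left(554 + 199 a\right) = 556 + 199 a$)
$Q = \frac{18118479851}{5069484944}$ ($Q = \left(-722578\right) \frac{1}{940448} + 93630 \cdot \frac{1}{21562} = - \frac{361289}{470224} + \frac{46815}{10781} = \frac{18118479851}{5069484944} \approx 3.574$)
$\left(\frac{K{\left(-1223,1542 \right)} - 1290742}{-2336830 + Q} + 829905\right) \left(1578419 - 3356836\right) = \left(\frac{\left(556 + 199 \cdot 1542\right) - 1290742}{-2336830 + \frac{18118479851}{5069484944}} + 829905\right) \left(1578419 - 3356836\right) = \left(\frac{\left(556 + 306858\right) - 1290742}{- \frac{11846506383207669}{5069484944}} + 829905\right) \left(-1778417\right) = \left(\left(307414 - 1290742\right) \left(- \frac{5069484944}{11846506383207669}\right) + 829905\right) \left(-1778417\right) = \left(\left(-983328\right) \left(- \frac{5069484944}{11846506383207669}\right) + 829905\right) \left(-1778417\right) = \left(\frac{1661655497004544}{3948835461069223} + 829905\right) \left(-1778417\right) = \frac{3277159954974150518359}{3948835461069223} \left(-1778417\right) = - \frac{5828156975645263842408457703}{3948835461069223}$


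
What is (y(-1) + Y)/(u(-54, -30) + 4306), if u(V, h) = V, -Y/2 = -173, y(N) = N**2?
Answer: 347/4252 ≈ 0.081609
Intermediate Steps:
Y = 346 (Y = -2*(-173) = 346)
(y(-1) + Y)/(u(-54, -30) + 4306) = ((-1)**2 + 346)/(-54 + 4306) = (1 + 346)/4252 = 347*(1/4252) = 347/4252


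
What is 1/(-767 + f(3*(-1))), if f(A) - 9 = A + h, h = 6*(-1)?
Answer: -1/767 ≈ -0.0013038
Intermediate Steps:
h = -6
f(A) = 3 + A (f(A) = 9 + (A - 6) = 9 + (-6 + A) = 3 + A)
1/(-767 + f(3*(-1))) = 1/(-767 + (3 + 3*(-1))) = 1/(-767 + (3 - 3)) = 1/(-767 + 0) = 1/(-767) = -1/767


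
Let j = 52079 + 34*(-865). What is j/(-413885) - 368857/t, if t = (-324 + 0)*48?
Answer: 152311831157/6436739520 ≈ 23.663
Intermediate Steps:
t = -15552 (t = -324*48 = -15552)
j = 22669 (j = 52079 - 29410 = 22669)
j/(-413885) - 368857/t = 22669/(-413885) - 368857/(-15552) = 22669*(-1/413885) - 368857*(-1/15552) = -22669/413885 + 368857/15552 = 152311831157/6436739520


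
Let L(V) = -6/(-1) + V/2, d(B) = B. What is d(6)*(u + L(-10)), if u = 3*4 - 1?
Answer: 72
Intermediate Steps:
L(V) = 6 + V/2 (L(V) = -6*(-1) + V*(½) = 6 + V/2)
u = 11 (u = 12 - 1 = 11)
d(6)*(u + L(-10)) = 6*(11 + (6 + (½)*(-10))) = 6*(11 + (6 - 5)) = 6*(11 + 1) = 6*12 = 72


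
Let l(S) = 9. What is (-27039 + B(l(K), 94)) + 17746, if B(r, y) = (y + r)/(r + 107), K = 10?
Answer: -1077885/116 ≈ -9292.1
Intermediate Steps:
B(r, y) = (r + y)/(107 + r)
(-27039 + B(l(K), 94)) + 17746 = (-27039 + (9 + 94)/(107 + 9)) + 17746 = (-27039 + 103/116) + 17746 = -3136421/116 + 17746 = -1077885/116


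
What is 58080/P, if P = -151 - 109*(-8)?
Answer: 58080/721 ≈ 80.555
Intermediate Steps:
P = 721 (P = -151 + 872 = 721)
58080/P = 58080/721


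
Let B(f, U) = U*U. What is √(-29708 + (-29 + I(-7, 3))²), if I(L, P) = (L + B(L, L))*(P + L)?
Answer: √9101 ≈ 95.399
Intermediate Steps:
B(f, U) = U²
I(L, P) = (L + P)*(L + L²) (I(L, P) = (L + L²)*(P + L) = (L + L²)*(L + P) = (L + P)*(L + L²))
√(-29708 + (-29 + I(-7, 3))²) = √(-29708 + (-29 - 7*(-7 + 3 + (-7)² - 7*3))²) = √(-29708 + (-29 - 7*(-7 + 3 + 49 - 21))²) = √(-29708 + (-29 - 7*24)²) = √(-29708 + (-29 - 168)²) = √(-29708 + (-197)²) = √(-29708 + 38809) = √9101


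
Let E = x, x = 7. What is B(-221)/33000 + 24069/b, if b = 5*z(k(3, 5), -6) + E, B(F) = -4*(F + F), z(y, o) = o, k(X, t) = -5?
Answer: -99279542/94875 ≈ -1046.4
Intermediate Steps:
B(F) = -8*F
E = 7
b = -23 (b = 5*(-6) + 7 = -30 + 7 = -23)
B(-221)/33000 + 24069/b = -8*(-221)/33000 + 24069/(-23) = 1768*(1/33000) + 24069*(-1/23) = 221/4125 - 24069/23 = -99279542/94875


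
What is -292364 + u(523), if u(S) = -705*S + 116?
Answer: -660963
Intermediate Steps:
u(S) = 116 - 705*S
-292364 + u(523) = -292364 + (116 - 705*523) = -292364 + (116 - 368715) = -292364 - 368599 = -660963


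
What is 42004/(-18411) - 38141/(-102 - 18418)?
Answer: -75700129/340971720 ≈ -0.22201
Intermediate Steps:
42004/(-18411) - 38141/(-102 - 18418) = 42004*(-1/18411) - 38141/(-18520) = -42004/18411 - 38141*(-1/18520) = -42004/18411 + 38141/18520 = -75700129/340971720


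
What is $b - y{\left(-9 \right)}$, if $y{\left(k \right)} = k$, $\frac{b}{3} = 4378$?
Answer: $13143$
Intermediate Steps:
$b = 13134$ ($b = 3 \cdot 4378 = 13134$)
$b - y{\left(-9 \right)} = 13134 - -9 = 13134 + 9 = 13143$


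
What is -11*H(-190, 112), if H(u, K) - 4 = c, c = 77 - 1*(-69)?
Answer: -1650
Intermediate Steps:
c = 146 (c = 77 + 69 = 146)
H(u, K) = 150 (H(u, K) = 4 + 146 = 150)
-11*H(-190, 112) = -11*150 = -1650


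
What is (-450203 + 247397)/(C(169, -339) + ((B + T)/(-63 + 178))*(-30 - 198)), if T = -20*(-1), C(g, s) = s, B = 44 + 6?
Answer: 518282/1221 ≈ 424.47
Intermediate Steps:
B = 50
T = 20
(-450203 + 247397)/(C(169, -339) + ((B + T)/(-63 + 178))*(-30 - 198)) = (-450203 + 247397)/(-339 + ((50 + 20)/(-63 + 178))*(-30 - 198)) = -202806/(-339 + (70/115)*(-228)) = -202806/(-339 + (70*(1/115))*(-228)) = -202806/(-339 + (14/23)*(-228)) = -202806/(-339 - 3192/23) = -202806/(-10989/23) = -202806*(-23/10989) = 518282/1221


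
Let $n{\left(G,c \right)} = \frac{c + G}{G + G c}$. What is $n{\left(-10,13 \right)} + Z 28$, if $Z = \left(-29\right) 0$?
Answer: $- \frac{3}{140} \approx -0.021429$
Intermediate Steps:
$Z = 0$
$n{\left(G,c \right)} = \frac{G + c}{G + G c}$
$n{\left(-10,13 \right)} + Z 28 = \frac{-10 + 13}{\left(-10\right) \left(1 + 13\right)} + 0 \cdot 28 = \left(- \frac{1}{10}\right) \frac{1}{14} \cdot 3 + 0 = - \frac{3}{140} + 0 = - \frac{3}{140}$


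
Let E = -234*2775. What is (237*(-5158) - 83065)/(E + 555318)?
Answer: 1305511/94032 ≈ 13.884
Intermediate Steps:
E = -649350
(237*(-5158) - 83065)/(E + 555318) = (237*(-5158) - 83065)/(-649350 + 555318) = (-1222446 - 83065)/(-94032) = -1305511*(-1/94032) = 1305511/94032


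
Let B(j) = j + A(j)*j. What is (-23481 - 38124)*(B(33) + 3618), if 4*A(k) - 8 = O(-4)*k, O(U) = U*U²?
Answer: 844419735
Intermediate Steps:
O(U) = U³
A(k) = 2 - 16*k (A(k) = 2 + ((-4)³*k)/4 = 2 + (-64*k)/4 = 2 - 16*k)
B(j) = j + j*(2 - 16*j) (B(j) = j + (2 - 16*j)*j = j + j*(2 - 16*j))
(-23481 - 38124)*(B(33) + 3618) = (-23481 - 38124)*(33*(3 - 16*33) + 3618) = -61605*(33*(3 - 528) + 3618) = -61605*(33*(-525) + 3618) = -61605*(-17325 + 3618) = -61605*(-13707) = 844419735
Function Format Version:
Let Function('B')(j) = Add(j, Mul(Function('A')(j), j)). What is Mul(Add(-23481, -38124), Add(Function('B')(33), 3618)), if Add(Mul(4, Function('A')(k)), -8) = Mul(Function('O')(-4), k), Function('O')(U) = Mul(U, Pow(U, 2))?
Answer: 844419735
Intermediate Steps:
Function('O')(U) = Pow(U, 3)
Function('A')(k) = Add(2, Mul(-16, k)) (Function('A')(k) = Add(2, Mul(Rational(1, 4), Mul(Pow(-4, 3), k))) = Add(2, Mul(Rational(1, 4), Mul(-64, k))) = Add(2, Mul(-16, k)))
Function('B')(j) = Add(j, Mul(j, Add(2, Mul(-16, j)))) (Function('B')(j) = Add(j, Mul(Add(2, Mul(-16, j)), j)) = Add(j, Mul(j, Add(2, Mul(-16, j)))))
Mul(Add(-23481, -38124), Add(Function('B')(33), 3618)) = Mul(Add(-23481, -38124), Add(Mul(33, Add(3, Mul(-16, 33))), 3618)) = Mul(-61605, Add(Mul(33, Add(3, -528)), 3618)) = Mul(-61605, Add(Mul(33, -525), 3618)) = Mul(-61605, Add(-17325, 3618)) = Mul(-61605, -13707) = 844419735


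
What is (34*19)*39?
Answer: 25194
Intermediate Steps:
(34*19)*39 = 646*39 = 25194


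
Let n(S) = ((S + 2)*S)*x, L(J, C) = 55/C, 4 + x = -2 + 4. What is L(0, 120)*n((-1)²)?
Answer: -11/4 ≈ -2.7500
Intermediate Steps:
x = -2 (x = -4 + (-2 + 4) = -4 + 2 = -2)
n(S) = -2*S*(2 + S) (n(S) = ((S + 2)*S)*(-2) = ((2 + S)*S)*(-2) = (S*(2 + S))*(-2) = -2*S*(2 + S))
L(0, 120)*n((-1)²) = (55/120)*(-2*(-1)²*(2 + (-1)²)) = (55*(1/120))*(-2*1*(2 + 1)) = 11*(-2*1*3)/24 = (11/24)*(-6) = -11/4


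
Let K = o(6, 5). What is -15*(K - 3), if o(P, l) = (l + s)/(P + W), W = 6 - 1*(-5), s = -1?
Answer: 705/17 ≈ 41.471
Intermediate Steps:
W = 11 (W = 6 + 5 = 11)
o(P, l) = (-1 + l)/(11 + P) (o(P, l) = (l - 1)/(P + 11) = (-1 + l)/(11 + P))
K = 4/17 (K = (-1 + 5)/(11 + 6) = 4/17 ≈ 0.23529)
-15*(K - 3) = -15*(4/17 - 3) = -15*(-47/17) = 705/17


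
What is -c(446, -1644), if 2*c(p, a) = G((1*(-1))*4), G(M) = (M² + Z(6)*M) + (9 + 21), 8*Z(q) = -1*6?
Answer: -49/2 ≈ -24.500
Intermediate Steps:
Z(q) = -¾ (Z(q) = (-1*6)/8 = (⅛)*(-6) = -¾)
G(M) = 30 + M² - 3*M/4 (G(M) = (M² - 3*M/4) + (9 + 21) = (M² - 3*M/4) + 30 = 30 + M² - 3*M/4)
c(p, a) = 49/2 (c(p, a) = (30 + ((1*(-1))*4)² - 3*1*(-1)*4/4)/2 = (30 + (-1*4)² - (-3)*4/4)/2 = (30 + (-4)² - ¾*(-4))/2 = (30 + 16 + 3)/2 = (½)*49 = 49/2)
-c(446, -1644) = -1*49/2 = -49/2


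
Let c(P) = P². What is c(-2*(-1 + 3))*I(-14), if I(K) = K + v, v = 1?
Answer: -208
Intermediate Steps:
I(K) = 1 + K (I(K) = K + 1 = 1 + K)
c(-2*(-1 + 3))*I(-14) = (-2*(-1 + 3))²*(1 - 14) = (-2*2)²*(-13) = (-4)²*(-13) = 16*(-13) = -208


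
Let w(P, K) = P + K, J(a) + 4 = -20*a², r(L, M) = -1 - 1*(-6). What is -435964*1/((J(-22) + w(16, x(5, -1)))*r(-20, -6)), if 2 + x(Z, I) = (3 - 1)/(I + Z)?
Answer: 871928/96695 ≈ 9.0173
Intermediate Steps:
x(Z, I) = -2 + 2/(I + Z) (x(Z, I) = -2 + (3 - 1)/(I + Z) = -2 + 2/(I + Z))
r(L, M) = 5 (r(L, M) = -1 + 6 = 5)
J(a) = -4 - 20*a²
w(P, K) = K + P
-435964*1/((J(-22) + w(16, x(5, -1)))*r(-20, -6)) = -435964*1/(5*((-4 - 20*(-22)²) + (2*(1 - 1*(-1) - 1*5)/(-1 + 5) + 16))) = -435964*1/(5*((-4 - 20*484) + (2*(1 + 1 - 5)/4 + 16))) = -435964*1/(5*((-4 - 9680) + (2*(¼)*(-3) + 16))) = -435964*1/(5*(-9684 + (-3/2 + 16))) = -435964*1/(5*(-9684 + 29/2)) = -435964/((-19339/2*5)) = -435964/(-96695/2) = -435964*(-2/96695) = 871928/96695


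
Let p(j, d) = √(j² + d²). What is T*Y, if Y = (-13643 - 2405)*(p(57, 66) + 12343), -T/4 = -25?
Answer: -19808046400 - 62587200*√5 ≈ -1.9948e+10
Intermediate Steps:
T = 100 (T = -4*(-25) = 100)
p(j, d) = √(d² + j²)
Y = -198080464 - 625872*√5 (Y = (-13643 - 2405)*(√(66² + 57²) + 12343) = -16048*(√(4356 + 3249) + 12343) = -16048*(√7605 + 12343) = -16048*(39*√5 + 12343) = -16048*(12343 + 39*√5) = -198080464 - 625872*√5 ≈ -1.9948e+8)
T*Y = 100*(-198080464 - 625872*√5) = -19808046400 - 62587200*√5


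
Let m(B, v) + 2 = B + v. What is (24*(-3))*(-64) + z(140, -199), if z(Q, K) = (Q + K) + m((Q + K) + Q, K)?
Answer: 4429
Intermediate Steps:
m(B, v) = -2 + B + v (m(B, v) = -2 + (B + v) = -2 + B + v)
z(Q, K) = -2 + 3*K + 3*Q (z(Q, K) = (Q + K) + (-2 + ((Q + K) + Q) + K) = (K + Q) + (-2 + ((K + Q) + Q) + K) = (K + Q) + (-2 + (K + 2*Q) + K) = (K + Q) + (-2 + 2*K + 2*Q) = -2 + 3*K + 3*Q)
(24*(-3))*(-64) + z(140, -199) = (24*(-3))*(-64) + (-2 + 3*(-199) + 3*140) = -72*(-64) + (-2 - 597 + 420) = 4608 - 179 = 4429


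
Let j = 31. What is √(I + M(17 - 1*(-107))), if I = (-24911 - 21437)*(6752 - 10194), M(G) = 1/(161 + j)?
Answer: √91889174019/24 ≈ 12631.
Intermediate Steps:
M(G) = 1/192 (M(G) = 1/(161 + 31) = 1/192)
I = 159529816 (I = -46348*(-3442) = 159529816)
√(I + M(17 - 1*(-107))) = √(159529816 + 1/192) = √(30629724673/192) = √91889174019/24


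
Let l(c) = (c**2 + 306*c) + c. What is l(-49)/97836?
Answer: -2107/16306 ≈ -0.12922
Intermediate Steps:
l(c) = c**2 + 307*c
l(-49)/97836 = -49*(307 - 49)/97836 = -49*258*(1/97836) = -12642*1/97836 = -2107/16306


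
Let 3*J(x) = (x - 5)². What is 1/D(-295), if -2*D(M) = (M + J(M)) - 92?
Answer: -2/29613 ≈ -6.7538e-5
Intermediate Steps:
J(x) = (-5 + x)²/3 (J(x) = (x - 5)²/3 = (-5 + x)²/3)
D(M) = 46 - M/2 - (-5 + M)²/6 (D(M) = -((M + (-5 + M)²/3) - 92)/2 = -(-92 + M + (-5 + M)²/3)/2 = 46 - M/2 - (-5 + M)²/6)
1/D(-295) = 1/(251/6 - ⅙*(-295)² + (7/6)*(-295)) = 1/(251/6 - ⅙*87025 - 2065/6) = 1/(251/6 - 87025/6 - 2065/6) = 1/(-29613/2) = -2/29613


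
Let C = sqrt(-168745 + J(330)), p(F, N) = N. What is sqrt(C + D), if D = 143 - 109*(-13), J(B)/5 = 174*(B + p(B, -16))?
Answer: sqrt(1560 + sqrt(104435)) ≈ 43.395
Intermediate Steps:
J(B) = -13920 + 870*B (J(B) = 5*(174*(B - 16)) = 5*(174*(-16 + B)) = 5*(-2784 + 174*B) = -13920 + 870*B)
D = 1560 (D = 143 + 1417 = 1560)
C = sqrt(104435) (C = sqrt(-168745 + (-13920 + 870*330)) = sqrt(-168745 + (-13920 + 287100)) = sqrt(-168745 + 273180) = sqrt(104435) ≈ 323.16)
sqrt(C + D) = sqrt(sqrt(104435) + 1560) = sqrt(1560 + sqrt(104435))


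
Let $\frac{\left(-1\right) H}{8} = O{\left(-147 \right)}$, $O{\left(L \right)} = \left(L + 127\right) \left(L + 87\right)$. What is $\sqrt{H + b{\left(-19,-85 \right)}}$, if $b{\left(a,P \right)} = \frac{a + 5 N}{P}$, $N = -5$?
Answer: $\frac{2 i \sqrt{17339065}}{85} \approx 97.977 i$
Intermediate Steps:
$O{\left(L \right)} = \left(87 + L\right) \left(127 + L\right)$ ($O{\left(L \right)} = \left(127 + L\right) \left(87 + L\right) = \left(87 + L\right) \left(127 + L\right)$)
$b{\left(a,P \right)} = \frac{-25 + a}{P}$ ($b{\left(a,P \right)} = \frac{a + 5 \left(-5\right)}{P} = \frac{a - 25}{P} = \frac{-25 + a}{P}$)
$H = -9600$ ($H = - 8 \left(11049 + \left(-147\right)^{2} + 214 \left(-147\right)\right) = - 8 \left(11049 + 21609 - 31458\right) = \left(-8\right) 1200 = -9600$)
$\sqrt{H + b{\left(-19,-85 \right)}} = \sqrt{-9600 + \frac{-25 - 19}{-85}} = \sqrt{-9600 - - \frac{44}{85}} = \sqrt{-9600 + \frac{44}{85}} = \sqrt{- \frac{815956}{85}} = \frac{2 i \sqrt{17339065}}{85}$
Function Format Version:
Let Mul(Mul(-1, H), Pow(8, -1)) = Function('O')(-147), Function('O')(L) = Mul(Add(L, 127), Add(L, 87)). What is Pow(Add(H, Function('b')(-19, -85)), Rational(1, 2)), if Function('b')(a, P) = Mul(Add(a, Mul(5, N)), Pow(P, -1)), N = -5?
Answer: Mul(Rational(2, 85), I, Pow(17339065, Rational(1, 2))) ≈ Mul(97.977, I)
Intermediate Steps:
Function('O')(L) = Mul(Add(87, L), Add(127, L)) (Function('O')(L) = Mul(Add(127, L), Add(87, L)) = Mul(Add(87, L), Add(127, L)))
Function('b')(a, P) = Mul(Pow(P, -1), Add(-25, a)) (Function('b')(a, P) = Mul(Add(a, Mul(5, -5)), Pow(P, -1)) = Mul(Add(a, -25), Pow(P, -1)) = Mul(Add(-25, a), Pow(P, -1)) = Mul(Pow(P, -1), Add(-25, a)))
H = -9600 (H = Mul(-8, Add(11049, Pow(-147, 2), Mul(214, -147))) = Mul(-8, Add(11049, 21609, -31458)) = Mul(-8, 1200) = -9600)
Pow(Add(H, Function('b')(-19, -85)), Rational(1, 2)) = Pow(Add(-9600, Mul(Pow(-85, -1), Add(-25, -19))), Rational(1, 2)) = Pow(Add(-9600, Mul(Rational(-1, 85), -44)), Rational(1, 2)) = Pow(Add(-9600, Rational(44, 85)), Rational(1, 2)) = Pow(Rational(-815956, 85), Rational(1, 2)) = Mul(Rational(2, 85), I, Pow(17339065, Rational(1, 2)))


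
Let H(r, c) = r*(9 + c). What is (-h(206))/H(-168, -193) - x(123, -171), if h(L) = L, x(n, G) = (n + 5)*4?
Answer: -7913575/15456 ≈ -512.01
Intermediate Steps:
x(n, G) = 20 + 4*n (x(n, G) = (5 + n)*4 = 20 + 4*n)
(-h(206))/H(-168, -193) - x(123, -171) = (-1*206)/((-168*(9 - 193))) - (20 + 4*123) = -206/((-168*(-184))) - (20 + 492) = -206/30912 - 1*512 = -206*1/30912 - 512 = -103/15456 - 512 = -7913575/15456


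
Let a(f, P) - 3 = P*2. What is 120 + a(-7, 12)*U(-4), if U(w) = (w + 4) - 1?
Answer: 93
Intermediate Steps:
a(f, P) = 3 + 2*P (a(f, P) = 3 + P*2 = 3 + 2*P)
U(w) = 3 + w (U(w) = (4 + w) - 1 = 3 + w)
120 + a(-7, 12)*U(-4) = 120 + (3 + 2*12)*(3 - 4) = 120 + (3 + 24)*(-1) = 120 + 27*(-1) = 120 - 27 = 93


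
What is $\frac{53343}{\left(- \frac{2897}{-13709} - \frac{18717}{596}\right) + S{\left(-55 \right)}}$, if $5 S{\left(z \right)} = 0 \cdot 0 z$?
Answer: $- \frac{435842395452}{254864741} \approx -1710.1$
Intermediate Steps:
$S{\left(z \right)} = 0$ ($S{\left(z \right)} = \frac{0 \cdot 0 z}{5} = \frac{0 z}{5} = \frac{1}{5} \cdot 0 = 0$)
$\frac{53343}{\left(- \frac{2897}{-13709} - \frac{18717}{596}\right) + S{\left(-55 \right)}} = \frac{53343}{\left(- \frac{2897}{-13709} - \frac{18717}{596}\right) + 0} = \frac{53343}{\left(\left(-2897\right) \left(- \frac{1}{13709}\right) - \frac{18717}{596}\right) + 0} = \frac{53343}{\left(\frac{2897}{13709} - \frac{18717}{596}\right) + 0} = \frac{53343}{- \frac{254864741}{8170564} + 0} = \frac{53343}{- \frac{254864741}{8170564}} = 53343 \left(- \frac{8170564}{254864741}\right) = - \frac{435842395452}{254864741}$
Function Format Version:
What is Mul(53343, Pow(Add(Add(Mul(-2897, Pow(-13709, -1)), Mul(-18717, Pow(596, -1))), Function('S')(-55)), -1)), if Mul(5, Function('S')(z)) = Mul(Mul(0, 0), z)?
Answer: Rational(-435842395452, 254864741) ≈ -1710.1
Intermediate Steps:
Function('S')(z) = 0 (Function('S')(z) = Mul(Rational(1, 5), Mul(Mul(0, 0), z)) = Mul(Rational(1, 5), Mul(0, z)) = Mul(Rational(1, 5), 0) = 0)
Mul(53343, Pow(Add(Add(Mul(-2897, Pow(-13709, -1)), Mul(-18717, Pow(596, -1))), Function('S')(-55)), -1)) = Mul(53343, Pow(Add(Add(Mul(-2897, Pow(-13709, -1)), Mul(-18717, Pow(596, -1))), 0), -1)) = Mul(53343, Pow(Add(Add(Mul(-2897, Rational(-1, 13709)), Mul(-18717, Rational(1, 596))), 0), -1)) = Mul(53343, Pow(Add(Add(Rational(2897, 13709), Rational(-18717, 596)), 0), -1)) = Mul(53343, Pow(Add(Rational(-254864741, 8170564), 0), -1)) = Mul(53343, Pow(Rational(-254864741, 8170564), -1)) = Mul(53343, Rational(-8170564, 254864741)) = Rational(-435842395452, 254864741)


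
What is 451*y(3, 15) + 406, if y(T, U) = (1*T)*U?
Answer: 20701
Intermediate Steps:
y(T, U) = T*U
451*y(3, 15) + 406 = 451*(3*15) + 406 = 451*45 + 406 = 20295 + 406 = 20701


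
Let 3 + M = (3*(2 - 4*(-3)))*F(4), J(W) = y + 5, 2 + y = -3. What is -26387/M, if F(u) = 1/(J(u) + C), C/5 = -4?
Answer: 263870/51 ≈ 5173.9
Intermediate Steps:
y = -5 (y = -2 - 3 = -5)
J(W) = 0 (J(W) = -5 + 5 = 0)
C = -20 (C = 5*(-4) = -20)
F(u) = -1/20 (F(u) = 1/(0 - 20) = 1/(-20) = -1/20)
M = -51/10 (M = -3 + (3*(2 - 4*(-3)))*(-1/20) = -3 + (3*(2 + 12))*(-1/20) = -3 + (3*14)*(-1/20) = -3 + 42*(-1/20) = -3 - 21/10 = -51/10 ≈ -5.1000)
-26387/M = -26387/(-51/10) = -26387*(-10/51) = 263870/51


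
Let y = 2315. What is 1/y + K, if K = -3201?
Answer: -7410314/2315 ≈ -3201.0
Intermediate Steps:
1/y + K = 1/2315 - 3201 = -7410314/2315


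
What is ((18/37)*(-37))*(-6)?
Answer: 108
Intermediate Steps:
((18/37)*(-37))*(-6) = -18*(-6) = 108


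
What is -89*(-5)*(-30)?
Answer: -13350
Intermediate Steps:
-89*(-5)*(-30) = 445*(-30) = -13350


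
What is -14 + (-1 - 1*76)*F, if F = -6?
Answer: 448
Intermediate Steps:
-14 + (-1 - 1*76)*F = -14 + (-1 - 1*76)*(-6) = -14 + (-1 - 76)*(-6) = -14 - 77*(-6) = -14 + 462 = 448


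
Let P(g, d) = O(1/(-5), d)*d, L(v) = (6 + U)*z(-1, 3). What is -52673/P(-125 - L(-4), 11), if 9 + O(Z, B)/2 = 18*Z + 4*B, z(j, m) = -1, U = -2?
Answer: -263365/3454 ≈ -76.249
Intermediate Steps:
O(Z, B) = -18 + 8*B + 36*Z (O(Z, B) = -18 + 2*(18*Z + 4*B) = -18 + 2*(4*B + 18*Z) = -18 + (8*B + 36*Z) = -18 + 8*B + 36*Z)
L(v) = -4 (L(v) = (6 - 2)*(-1) = 4*(-1) = -4)
P(g, d) = d*(-126/5 + 8*d) (P(g, d) = (-18 + 8*d + 36/(-5))*d = (-18 + 8*d + 36*(-⅕))*d = (-18 + 8*d - 36/5)*d = (-126/5 + 8*d)*d = d*(-126/5 + 8*d))
-52673/P(-125 - L(-4), 11) = -52673*5/(22*(-63 + 20*11)) = -52673*5/(22*(-63 + 220)) = -52673/((⅖)*11*157) = -52673/3454/5 = -52673*5/3454 = -263365/3454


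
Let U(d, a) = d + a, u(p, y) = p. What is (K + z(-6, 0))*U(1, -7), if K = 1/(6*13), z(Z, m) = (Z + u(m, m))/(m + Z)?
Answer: -79/13 ≈ -6.0769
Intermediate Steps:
z(Z, m) = 1 (z(Z, m) = (Z + m)/(m + Z) = (Z + m)/(Z + m) = 1)
U(d, a) = a + d
K = 1/78 ≈ 0.012821
(K + z(-6, 0))*U(1, -7) = (1/78 + 1)*(-7 + 1) = (79/78)*(-6) = -79/13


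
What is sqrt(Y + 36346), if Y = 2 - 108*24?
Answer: 2*sqrt(8439) ≈ 183.73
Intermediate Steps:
Y = -2590 (Y = 2 - 2592 = -2590)
sqrt(Y + 36346) = sqrt(-2590 + 36346) = sqrt(33756) = 2*sqrt(8439)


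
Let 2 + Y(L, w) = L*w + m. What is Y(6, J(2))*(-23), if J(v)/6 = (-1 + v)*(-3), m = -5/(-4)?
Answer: 10005/4 ≈ 2501.3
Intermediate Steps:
m = 5/4 (m = -5*(-¼) = 5/4 ≈ 1.2500)
J(v) = 18 - 18*v (J(v) = 6*((-1 + v)*(-3)) = 6*(3 - 3*v) = 18 - 18*v)
Y(L, w) = -¾ + L*w (Y(L, w) = -2 + (L*w + 5/4) = -2 + (5/4 + L*w) = -¾ + L*w)
Y(6, J(2))*(-23) = (-¾ + 6*(18 - 18*2))*(-23) = (-¾ + 6*(18 - 36))*(-23) = (-¾ + 6*(-18))*(-23) = (-¾ - 108)*(-23) = -435/4*(-23) = 10005/4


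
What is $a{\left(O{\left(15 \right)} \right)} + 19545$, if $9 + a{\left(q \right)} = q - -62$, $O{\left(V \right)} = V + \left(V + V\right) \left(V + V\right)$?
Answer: $20513$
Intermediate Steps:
$O{\left(V \right)} = V + 4 V^{2}$ ($O{\left(V \right)} = V + 2 V 2 V = V + 4 V^{2}$)
$a{\left(q \right)} = 53 + q$ ($a{\left(q \right)} = -9 + \left(q - -62\right) = -9 + \left(q + 62\right) = -9 + \left(62 + q\right) = 53 + q$)
$a{\left(O{\left(15 \right)} \right)} + 19545 = \left(53 + 15 \left(1 + 4 \cdot 15\right)\right) + 19545 = \left(53 + 15 \left(1 + 60\right)\right) + 19545 = \left(53 + 15 \cdot 61\right) + 19545 = \left(53 + 915\right) + 19545 = 968 + 19545 = 20513$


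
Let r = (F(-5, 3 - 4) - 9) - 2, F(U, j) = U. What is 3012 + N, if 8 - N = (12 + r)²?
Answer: 3004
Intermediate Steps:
r = -16 (r = (-5 - 9) - 2 = -14 - 2 = -16)
N = -8 (N = 8 - (12 - 16)² = 8 - 1*(-4)² = 8 - 1*16 = 8 - 16 = -8)
3012 + N = 3012 - 8 = 3004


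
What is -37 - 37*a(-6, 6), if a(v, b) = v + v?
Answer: 407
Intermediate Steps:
a(v, b) = 2*v
-37 - 37*a(-6, 6) = -37 - 74*(-6) = -37 - 37*(-12) = -37 + 444 = 407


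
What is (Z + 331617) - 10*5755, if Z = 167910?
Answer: 441977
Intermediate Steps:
(Z + 331617) - 10*5755 = (167910 + 331617) - 10*5755 = 499527 - 57550 = 441977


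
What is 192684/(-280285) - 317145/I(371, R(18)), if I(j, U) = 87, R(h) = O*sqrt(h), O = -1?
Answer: -1021928159/280285 ≈ -3646.0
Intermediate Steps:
R(h) = -sqrt(h)
192684/(-280285) - 317145/I(371, R(18)) = 192684/(-280285) - 317145/87 = 192684*(-1/280285) - 317145*1/87 = -192684/280285 - 105715/29 = -1021928159/280285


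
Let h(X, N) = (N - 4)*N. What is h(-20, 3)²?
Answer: 9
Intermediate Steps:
h(X, N) = N*(-4 + N) (h(X, N) = (-4 + N)*N = N*(-4 + N))
h(-20, 3)² = (3*(-4 + 3))² = (3*(-1))² = (-3)² = 9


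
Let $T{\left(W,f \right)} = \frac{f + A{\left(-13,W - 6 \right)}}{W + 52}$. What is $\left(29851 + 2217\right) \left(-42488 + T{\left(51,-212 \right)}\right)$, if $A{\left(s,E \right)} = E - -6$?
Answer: $- \frac{140343196900}{103} \approx -1.3626 \cdot 10^{9}$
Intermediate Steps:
$A{\left(s,E \right)} = 6 + E$ ($A{\left(s,E \right)} = E + 6 = 6 + E$)
$T{\left(W,f \right)} = \frac{W + f}{52 + W}$ ($T{\left(W,f \right)} = \frac{f + \left(6 + \left(W - 6\right)\right)}{W + 52} = \frac{f + \left(6 + \left(-6 + W\right)\right)}{52 + W} = \frac{f + W}{52 + W} = \frac{W + f}{52 + W}$)
$\left(29851 + 2217\right) \left(-42488 + T{\left(51,-212 \right)}\right) = \left(29851 + 2217\right) \left(-42488 + \frac{51 - 212}{52 + 51}\right) = 32068 \left(-42488 + \frac{1}{103} \left(-161\right)\right) = 32068 \left(-42488 - \frac{161}{103}\right) = 32068 \left(- \frac{4376425}{103}\right) = - \frac{140343196900}{103}$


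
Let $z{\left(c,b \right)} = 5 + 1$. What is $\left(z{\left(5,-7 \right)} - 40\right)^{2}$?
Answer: $1156$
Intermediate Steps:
$z{\left(c,b \right)} = 6$
$\left(z{\left(5,-7 \right)} - 40\right)^{2} = \left(6 - 40\right)^{2} = \left(-34\right)^{2} = 1156$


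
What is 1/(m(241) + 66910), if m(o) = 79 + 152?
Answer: 1/67141 ≈ 1.4894e-5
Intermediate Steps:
m(o) = 231
1/(m(241) + 66910) = 1/(231 + 66910) = 1/67141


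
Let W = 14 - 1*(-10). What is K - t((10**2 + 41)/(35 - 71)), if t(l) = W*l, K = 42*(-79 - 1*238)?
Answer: -13220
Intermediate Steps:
W = 24 (W = 14 + 10 = 24)
K = -13314 (K = 42*(-79 - 238) = 42*(-317) = -13314)
t(l) = 24*l
K - t((10**2 + 41)/(35 - 71)) = -13314 - 24*(10**2 + 41)/(35 - 71) = -13314 - 24*(100 + 41)/(-36) = -13314 - 24*141*(-1/36) = -13314 - 24*(-47)/12 = -13314 - 1*(-94) = -13314 + 94 = -13220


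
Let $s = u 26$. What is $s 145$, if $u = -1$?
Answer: $-3770$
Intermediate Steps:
$s = -26$ ($s = \left(-1\right) 26 = -26$)
$s 145 = \left(-26\right) 145 = -3770$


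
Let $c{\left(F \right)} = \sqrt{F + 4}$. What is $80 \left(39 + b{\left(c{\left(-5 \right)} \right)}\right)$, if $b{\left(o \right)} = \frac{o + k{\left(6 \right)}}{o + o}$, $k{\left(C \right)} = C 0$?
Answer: $3160$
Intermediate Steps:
$k{\left(C \right)} = 0$
$c{\left(F \right)} = \sqrt{4 + F}$
$b{\left(o \right)} = \frac{1}{2}$ ($b{\left(o \right)} = \frac{o + 0}{o + o} = \frac{o}{2 o} = o \frac{1}{2 o} = \frac{1}{2}$)
$80 \left(39 + b{\left(c{\left(-5 \right)} \right)}\right) = 80 \left(39 + \frac{1}{2}\right) = 80 \cdot \frac{79}{2} = 3160$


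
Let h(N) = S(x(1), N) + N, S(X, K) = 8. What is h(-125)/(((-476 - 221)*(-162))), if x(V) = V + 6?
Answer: -13/12546 ≈ -0.0010362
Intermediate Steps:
x(V) = 6 + V
h(N) = 8 + N
h(-125)/(((-476 - 221)*(-162))) = (8 - 125)/(((-476 - 221)*(-162))) = -117/((-697*(-162))) = -117/112914 = -117*1/112914 = -13/12546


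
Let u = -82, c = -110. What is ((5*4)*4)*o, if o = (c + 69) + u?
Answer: -9840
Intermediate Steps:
o = -123 (o = (-110 + 69) - 82 = -41 - 82 = -123)
((5*4)*4)*o = ((5*4)*4)*(-123) = (20*4)*(-123) = 80*(-123) = -9840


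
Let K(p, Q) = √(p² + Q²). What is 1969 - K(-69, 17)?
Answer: 1969 - 5*√202 ≈ 1897.9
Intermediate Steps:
K(p, Q) = √(Q² + p²)
1969 - K(-69, 17) = 1969 - √(17² + (-69)²) = 1969 - √(289 + 4761) = 1969 - √5050 = 1969 - 5*√202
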